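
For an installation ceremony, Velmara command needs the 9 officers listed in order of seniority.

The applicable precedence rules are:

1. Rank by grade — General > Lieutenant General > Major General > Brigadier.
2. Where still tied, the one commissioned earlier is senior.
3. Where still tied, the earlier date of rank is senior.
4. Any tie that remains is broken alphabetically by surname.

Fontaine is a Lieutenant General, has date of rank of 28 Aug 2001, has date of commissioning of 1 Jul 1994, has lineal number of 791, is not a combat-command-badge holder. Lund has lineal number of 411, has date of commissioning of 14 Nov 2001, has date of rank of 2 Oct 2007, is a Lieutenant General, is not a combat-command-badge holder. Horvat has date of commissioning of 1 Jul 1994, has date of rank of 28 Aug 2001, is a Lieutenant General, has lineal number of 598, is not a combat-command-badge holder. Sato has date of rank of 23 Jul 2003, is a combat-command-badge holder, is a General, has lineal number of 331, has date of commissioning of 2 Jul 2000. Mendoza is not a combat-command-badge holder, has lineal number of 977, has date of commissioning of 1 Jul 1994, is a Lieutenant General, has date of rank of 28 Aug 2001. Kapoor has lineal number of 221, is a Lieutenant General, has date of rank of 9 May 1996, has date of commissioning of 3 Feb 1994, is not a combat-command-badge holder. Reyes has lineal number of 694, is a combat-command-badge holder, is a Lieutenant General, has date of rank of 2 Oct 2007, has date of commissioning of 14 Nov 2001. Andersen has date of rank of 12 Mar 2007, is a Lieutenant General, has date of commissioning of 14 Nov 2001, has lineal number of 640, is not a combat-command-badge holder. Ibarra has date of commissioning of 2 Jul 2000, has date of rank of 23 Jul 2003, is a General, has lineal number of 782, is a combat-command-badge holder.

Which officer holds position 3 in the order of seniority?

By grade: Ibarra and Sato (General); then Kapoor, Fontaine, Horvat, Mendoza, Andersen, Lund and Reyes (Lieutenant General).
Ibarra and Sato both have date of commissioning 2 Jul 2000, so the next rule applies.
Ibarra and Sato both have date of rank 23 Jul 2003, so the next rule applies.
Among Ibarra and Sato, alphabetically by surname: Ibarra before Sato.
Among Kapoor, Fontaine, Horvat, Mendoza, Andersen, Lund and Reyes, by date of commissioning (earlier first): Kapoor (3 Feb 1994) before Fontaine, Horvat and Mendoza (1 Jul 1994) before Andersen, Lund and Reyes (14 Nov 2001).
Fontaine, Horvat and Mendoza all have date of rank 28 Aug 2001, so the next rule applies.
Among Fontaine, Horvat and Mendoza, alphabetically by surname: Fontaine before Horvat before Mendoza.
Among Andersen, Lund and Reyes, by date of rank (earlier first): Andersen (12 Mar 2007) before Lund and Reyes (2 Oct 2007).
Among Lund and Reyes, alphabetically by surname: Lund before Reyes.
Order: Ibarra, Sato, Kapoor, Fontaine, Horvat, Mendoza, Andersen, Lund, Reyes.

Kapoor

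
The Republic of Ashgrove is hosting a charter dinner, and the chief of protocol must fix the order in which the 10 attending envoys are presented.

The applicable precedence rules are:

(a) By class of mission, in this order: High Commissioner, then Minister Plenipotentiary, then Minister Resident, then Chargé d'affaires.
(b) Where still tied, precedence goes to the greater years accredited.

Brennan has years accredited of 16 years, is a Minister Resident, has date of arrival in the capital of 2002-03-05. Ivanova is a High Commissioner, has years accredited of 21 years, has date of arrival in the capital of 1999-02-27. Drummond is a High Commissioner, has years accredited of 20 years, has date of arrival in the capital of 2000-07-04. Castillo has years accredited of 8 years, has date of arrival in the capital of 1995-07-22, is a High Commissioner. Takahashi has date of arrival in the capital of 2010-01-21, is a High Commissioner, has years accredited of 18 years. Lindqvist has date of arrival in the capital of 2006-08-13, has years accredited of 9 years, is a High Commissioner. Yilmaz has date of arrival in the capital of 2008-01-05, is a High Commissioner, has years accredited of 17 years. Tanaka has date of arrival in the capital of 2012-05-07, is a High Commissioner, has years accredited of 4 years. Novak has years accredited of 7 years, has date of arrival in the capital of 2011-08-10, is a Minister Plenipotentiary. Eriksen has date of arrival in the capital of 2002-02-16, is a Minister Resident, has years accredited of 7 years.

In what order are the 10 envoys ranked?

Ivanova, Drummond, Takahashi, Yilmaz, Lindqvist, Castillo, Tanaka, Novak, Brennan, Eriksen

By class of mission: Ivanova, Drummond, Takahashi, Yilmaz, Lindqvist, Castillo and Tanaka (High Commissioner); then Novak (Minister Plenipotentiary); then Brennan and Eriksen (Minister Resident).
Among Ivanova, Drummond, Takahashi, Yilmaz, Lindqvist, Castillo and Tanaka, by years accredited (higher first): Ivanova (21 years) before Drummond (20 years) before Takahashi (18 years) before Yilmaz (17 years) before Lindqvist (9 years) before Castillo (8 years) before Tanaka (4 years).
Among Brennan and Eriksen, by years accredited (higher first): Brennan (16 years) before Eriksen (7 years).
Full order: Ivanova, Drummond, Takahashi, Yilmaz, Lindqvist, Castillo, Tanaka, Novak, Brennan, Eriksen.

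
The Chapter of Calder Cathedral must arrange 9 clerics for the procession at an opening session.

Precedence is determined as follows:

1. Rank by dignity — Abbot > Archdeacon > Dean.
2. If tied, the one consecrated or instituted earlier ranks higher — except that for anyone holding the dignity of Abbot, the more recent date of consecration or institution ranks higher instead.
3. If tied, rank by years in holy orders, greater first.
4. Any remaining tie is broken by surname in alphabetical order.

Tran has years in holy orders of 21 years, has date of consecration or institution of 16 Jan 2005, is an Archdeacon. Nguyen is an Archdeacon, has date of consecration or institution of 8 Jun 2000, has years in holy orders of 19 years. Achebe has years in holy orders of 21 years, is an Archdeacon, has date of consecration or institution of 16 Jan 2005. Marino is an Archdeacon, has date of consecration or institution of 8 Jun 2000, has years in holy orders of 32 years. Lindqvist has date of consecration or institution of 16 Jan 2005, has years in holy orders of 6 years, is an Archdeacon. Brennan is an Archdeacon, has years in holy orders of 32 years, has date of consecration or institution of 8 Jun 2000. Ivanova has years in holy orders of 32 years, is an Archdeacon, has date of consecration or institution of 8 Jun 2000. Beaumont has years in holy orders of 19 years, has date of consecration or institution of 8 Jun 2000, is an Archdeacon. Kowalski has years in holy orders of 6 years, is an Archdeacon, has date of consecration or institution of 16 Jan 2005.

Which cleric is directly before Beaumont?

By dignity: Brennan, Ivanova, Marino, Beaumont, Nguyen, Achebe, Tran, Kowalski and Lindqvist (Archdeacon).
Among Brennan, Ivanova, Marino, Beaumont, Nguyen, Achebe, Tran, Kowalski and Lindqvist, by date of consecration or institution (earlier first): Brennan, Ivanova, Marino, Beaumont and Nguyen (8 Jun 2000) before Achebe, Tran, Kowalski and Lindqvist (16 Jan 2005).
Among Brennan, Ivanova, Marino, Beaumont and Nguyen, by years in holy orders (higher first): Brennan, Ivanova and Marino (32 years) before Beaumont and Nguyen (19 years).
Among Brennan, Ivanova and Marino, alphabetically by surname: Brennan before Ivanova before Marino.
Among Beaumont and Nguyen, alphabetically by surname: Beaumont before Nguyen.
Among Achebe, Tran, Kowalski and Lindqvist, by years in holy orders (higher first): Achebe and Tran (21 years) before Kowalski and Lindqvist (6 years).
Among Achebe and Tran, alphabetically by surname: Achebe before Tran.
Among Kowalski and Lindqvist, alphabetically by surname: Kowalski before Lindqvist.
Order: Brennan, Ivanova, Marino, Beaumont, Nguyen, Achebe, Tran, Kowalski, Lindqvist.

Marino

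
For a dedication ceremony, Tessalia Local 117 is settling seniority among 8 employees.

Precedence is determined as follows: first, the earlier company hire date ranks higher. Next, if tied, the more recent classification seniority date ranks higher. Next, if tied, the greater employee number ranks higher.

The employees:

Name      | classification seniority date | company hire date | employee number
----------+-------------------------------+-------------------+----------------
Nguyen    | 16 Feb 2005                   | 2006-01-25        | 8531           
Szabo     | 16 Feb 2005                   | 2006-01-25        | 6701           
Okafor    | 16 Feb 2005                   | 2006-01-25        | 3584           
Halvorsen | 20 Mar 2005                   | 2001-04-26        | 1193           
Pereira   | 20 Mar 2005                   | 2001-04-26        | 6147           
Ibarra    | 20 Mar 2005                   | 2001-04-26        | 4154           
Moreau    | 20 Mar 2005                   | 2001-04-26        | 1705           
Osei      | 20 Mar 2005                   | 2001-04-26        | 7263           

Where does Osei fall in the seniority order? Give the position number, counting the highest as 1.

1

By company hire date (earlier first): Osei, Pereira, Ibarra, Moreau and Halvorsen (each 2001-04-26); then Nguyen, Szabo and Okafor (each 2006-01-25).
Osei, Pereira, Ibarra, Moreau and Halvorsen all have classification seniority date 20 Mar 2005, so the next rule applies.
Among Osei, Pereira, Ibarra, Moreau and Halvorsen, by employee number (higher first): Osei (7263) before Pereira (6147) before Ibarra (4154) before Moreau (1705) before Halvorsen (1193).
Nguyen, Szabo and Okafor all have classification seniority date 16 Feb 2005, so the next rule applies.
Among Nguyen, Szabo and Okafor, by employee number (higher first): Nguyen (8531) before Szabo (6701) before Okafor (3584).
Order: Osei, Pereira, Ibarra, Moreau, Halvorsen, Nguyen, Szabo, Okafor. So position 1.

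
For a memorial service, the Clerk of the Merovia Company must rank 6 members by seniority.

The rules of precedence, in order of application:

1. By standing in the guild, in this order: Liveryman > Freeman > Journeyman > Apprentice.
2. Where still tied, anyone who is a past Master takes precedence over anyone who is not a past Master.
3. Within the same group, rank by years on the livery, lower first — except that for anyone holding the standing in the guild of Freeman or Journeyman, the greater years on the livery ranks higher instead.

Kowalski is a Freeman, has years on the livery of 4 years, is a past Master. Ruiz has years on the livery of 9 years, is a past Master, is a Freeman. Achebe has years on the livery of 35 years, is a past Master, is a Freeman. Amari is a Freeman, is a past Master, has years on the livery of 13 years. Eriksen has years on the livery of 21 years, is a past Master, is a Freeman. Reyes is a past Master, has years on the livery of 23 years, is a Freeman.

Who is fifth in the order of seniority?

Ruiz

By standing in the guild: Achebe, Reyes, Eriksen, Amari, Ruiz and Kowalski (Freeman).
Achebe, Reyes, Eriksen, Amari, Ruiz and Kowalski are each a past Master, so the next rule applies.
Among Achebe, Reyes, Eriksen, Amari, Ruiz and Kowalski, by years on the livery (higher first) (reversed rule for this group): Achebe (35 years) before Reyes (23 years) before Eriksen (21 years) before Amari (13 years) before Ruiz (9 years) before Kowalski (4 years).
Order: Achebe, Reyes, Eriksen, Amari, Ruiz, Kowalski.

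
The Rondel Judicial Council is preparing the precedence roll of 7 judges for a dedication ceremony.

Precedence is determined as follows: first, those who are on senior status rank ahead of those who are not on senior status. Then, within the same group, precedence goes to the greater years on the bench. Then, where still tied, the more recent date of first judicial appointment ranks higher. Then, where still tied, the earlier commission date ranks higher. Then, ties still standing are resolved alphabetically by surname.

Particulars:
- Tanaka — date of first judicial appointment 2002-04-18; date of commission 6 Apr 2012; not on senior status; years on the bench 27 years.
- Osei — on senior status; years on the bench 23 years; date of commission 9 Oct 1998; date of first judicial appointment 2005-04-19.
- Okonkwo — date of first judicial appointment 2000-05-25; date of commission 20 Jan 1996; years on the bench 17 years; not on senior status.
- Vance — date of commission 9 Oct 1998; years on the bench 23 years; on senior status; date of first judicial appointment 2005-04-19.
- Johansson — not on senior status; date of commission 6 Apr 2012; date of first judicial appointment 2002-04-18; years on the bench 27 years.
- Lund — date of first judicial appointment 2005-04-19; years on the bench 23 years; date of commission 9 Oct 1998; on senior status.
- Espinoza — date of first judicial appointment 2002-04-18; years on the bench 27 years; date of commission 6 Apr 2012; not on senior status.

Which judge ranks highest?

Lund

By the first rule: Lund, Osei and Vance (each on senior status); then Espinoza, Johansson, Tanaka and Okonkwo (each not on senior status).
Lund, Osei and Vance all have years on the bench 23 years, so the next rule applies.
Lund, Osei and Vance all have date of first judicial appointment 2005-04-19, so the next rule applies.
Lund, Osei and Vance all have date of commission 9 Oct 1998, so the next rule applies.
Among Lund, Osei and Vance, alphabetically by surname: Lund before Osei before Vance.
Among Espinoza, Johansson, Tanaka and Okonkwo, by years on the bench (higher first): Espinoza, Johansson and Tanaka (27 years) before Okonkwo (17 years).
Espinoza, Johansson and Tanaka all have date of first judicial appointment 2002-04-18, so the next rule applies.
Espinoza, Johansson and Tanaka all have date of commission 6 Apr 2012, so the next rule applies.
Among Espinoza, Johansson and Tanaka, alphabetically by surname: Espinoza before Johansson before Tanaka.
Order: Lund, Osei, Vance, Espinoza, Johansson, Tanaka, Okonkwo.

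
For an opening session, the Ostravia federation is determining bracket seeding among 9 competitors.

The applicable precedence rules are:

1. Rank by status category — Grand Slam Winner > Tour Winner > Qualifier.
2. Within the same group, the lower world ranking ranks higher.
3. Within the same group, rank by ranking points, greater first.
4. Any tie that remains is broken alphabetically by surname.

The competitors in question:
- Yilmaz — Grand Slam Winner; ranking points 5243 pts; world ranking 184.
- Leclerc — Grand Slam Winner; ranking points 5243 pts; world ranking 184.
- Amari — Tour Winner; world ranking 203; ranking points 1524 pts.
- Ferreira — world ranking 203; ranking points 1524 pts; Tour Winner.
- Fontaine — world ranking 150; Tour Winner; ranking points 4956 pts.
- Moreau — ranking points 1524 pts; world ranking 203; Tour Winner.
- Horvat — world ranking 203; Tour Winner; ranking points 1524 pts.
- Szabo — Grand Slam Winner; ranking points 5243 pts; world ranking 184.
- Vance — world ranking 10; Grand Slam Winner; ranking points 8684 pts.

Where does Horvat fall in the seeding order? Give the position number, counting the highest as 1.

By status category: Vance, Leclerc, Szabo and Yilmaz (Grand Slam Winner); then Fontaine, Amari, Ferreira, Horvat and Moreau (Tour Winner).
Among Vance, Leclerc, Szabo and Yilmaz, by world ranking (lower first): Vance (10) before Leclerc, Szabo and Yilmaz (184).
Leclerc, Szabo and Yilmaz all have ranking points 5243 pts, so the next rule applies.
Among Leclerc, Szabo and Yilmaz, alphabetically by surname: Leclerc before Szabo before Yilmaz.
Among Fontaine, Amari, Ferreira, Horvat and Moreau, by world ranking (lower first): Fontaine (150) before Amari, Ferreira, Horvat and Moreau (203).
Amari, Ferreira, Horvat and Moreau all have ranking points 1524 pts, so the next rule applies.
Among Amari, Ferreira, Horvat and Moreau, alphabetically by surname: Amari before Ferreira before Horvat before Moreau.
Order: Vance, Leclerc, Szabo, Yilmaz, Fontaine, Amari, Ferreira, Horvat, Moreau. So position 8.

8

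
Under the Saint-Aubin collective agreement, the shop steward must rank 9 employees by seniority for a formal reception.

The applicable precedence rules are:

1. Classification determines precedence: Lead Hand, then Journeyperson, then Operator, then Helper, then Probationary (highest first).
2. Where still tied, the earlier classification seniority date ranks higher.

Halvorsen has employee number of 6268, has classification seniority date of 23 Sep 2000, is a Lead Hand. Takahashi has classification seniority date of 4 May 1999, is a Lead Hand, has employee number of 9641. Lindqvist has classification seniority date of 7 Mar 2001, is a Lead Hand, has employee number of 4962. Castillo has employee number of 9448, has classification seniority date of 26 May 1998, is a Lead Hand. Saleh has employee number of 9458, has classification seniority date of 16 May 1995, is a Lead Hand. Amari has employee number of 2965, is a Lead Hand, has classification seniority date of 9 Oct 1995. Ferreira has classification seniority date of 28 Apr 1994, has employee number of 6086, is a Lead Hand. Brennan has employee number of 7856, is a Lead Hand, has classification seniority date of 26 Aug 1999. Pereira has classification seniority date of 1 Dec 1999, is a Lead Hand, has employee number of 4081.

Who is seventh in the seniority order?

Pereira

By classification: Ferreira, Saleh, Amari, Castillo, Takahashi, Brennan, Pereira, Halvorsen and Lindqvist (Lead Hand).
Among Ferreira, Saleh, Amari, Castillo, Takahashi, Brennan, Pereira, Halvorsen and Lindqvist, by classification seniority date (earlier first): Ferreira (28 Apr 1994) before Saleh (16 May 1995) before Amari (9 Oct 1995) before Castillo (26 May 1998) before Takahashi (4 May 1999) before Brennan (26 Aug 1999) before Pereira (1 Dec 1999) before Halvorsen (23 Sep 2000) before Lindqvist (7 Mar 2001).
Order: Ferreira, Saleh, Amari, Castillo, Takahashi, Brennan, Pereira, Halvorsen, Lindqvist.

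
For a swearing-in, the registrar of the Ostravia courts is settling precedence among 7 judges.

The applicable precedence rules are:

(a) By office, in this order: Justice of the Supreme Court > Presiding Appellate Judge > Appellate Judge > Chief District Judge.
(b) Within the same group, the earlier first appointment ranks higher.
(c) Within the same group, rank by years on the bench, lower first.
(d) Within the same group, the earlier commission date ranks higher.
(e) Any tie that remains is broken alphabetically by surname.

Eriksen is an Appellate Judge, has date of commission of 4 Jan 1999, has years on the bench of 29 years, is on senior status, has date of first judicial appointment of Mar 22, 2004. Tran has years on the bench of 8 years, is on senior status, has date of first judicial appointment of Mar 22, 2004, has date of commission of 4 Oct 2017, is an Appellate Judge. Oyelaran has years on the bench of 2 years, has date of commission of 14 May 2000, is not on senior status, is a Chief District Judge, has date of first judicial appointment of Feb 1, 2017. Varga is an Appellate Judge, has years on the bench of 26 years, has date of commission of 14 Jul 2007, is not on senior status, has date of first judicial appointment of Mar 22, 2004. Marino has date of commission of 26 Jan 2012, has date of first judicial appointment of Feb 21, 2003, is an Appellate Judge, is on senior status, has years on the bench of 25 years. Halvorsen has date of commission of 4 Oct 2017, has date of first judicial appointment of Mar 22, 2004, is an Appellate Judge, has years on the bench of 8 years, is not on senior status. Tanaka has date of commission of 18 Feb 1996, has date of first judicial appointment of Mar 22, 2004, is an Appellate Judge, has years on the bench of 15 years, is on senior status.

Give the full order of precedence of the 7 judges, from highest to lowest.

Marino, Halvorsen, Tran, Tanaka, Varga, Eriksen, Oyelaran

By office: Marino, Halvorsen, Tran, Tanaka, Varga and Eriksen (Appellate Judge); then Oyelaran (Chief District Judge).
Among Marino, Halvorsen, Tran, Tanaka, Varga and Eriksen, by date of first judicial appointment (earlier first): Marino (Feb 21, 2003) before Halvorsen, Tran, Tanaka, Varga and Eriksen (Mar 22, 2004).
Among Halvorsen, Tran, Tanaka, Varga and Eriksen, by years on the bench (lower first): Halvorsen and Tran (8 years) before Tanaka (15 years) before Varga (26 years) before Eriksen (29 years).
Halvorsen and Tran both have date of commission 4 Oct 2017, so the next rule applies.
Among Halvorsen and Tran, alphabetically by surname: Halvorsen before Tran.
Full order: Marino, Halvorsen, Tran, Tanaka, Varga, Eriksen, Oyelaran.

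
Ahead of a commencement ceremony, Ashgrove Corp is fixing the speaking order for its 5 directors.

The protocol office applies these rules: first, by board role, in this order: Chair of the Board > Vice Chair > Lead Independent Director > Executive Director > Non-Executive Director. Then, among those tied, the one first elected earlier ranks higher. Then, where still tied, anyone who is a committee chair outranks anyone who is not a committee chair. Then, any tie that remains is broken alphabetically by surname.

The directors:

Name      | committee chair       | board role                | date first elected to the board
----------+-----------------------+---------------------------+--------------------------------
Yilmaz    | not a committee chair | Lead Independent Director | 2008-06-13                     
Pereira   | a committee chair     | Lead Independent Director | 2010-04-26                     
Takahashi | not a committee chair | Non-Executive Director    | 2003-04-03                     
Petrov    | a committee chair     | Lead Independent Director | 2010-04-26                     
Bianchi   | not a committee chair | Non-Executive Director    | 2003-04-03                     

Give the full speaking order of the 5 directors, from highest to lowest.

Yilmaz, Pereira, Petrov, Bianchi, Takahashi

By board role: Yilmaz, Pereira and Petrov (Lead Independent Director); then Bianchi and Takahashi (Non-Executive Director).
Among Yilmaz, Pereira and Petrov, by date first elected to the board (earlier first): Yilmaz (2008-06-13) before Pereira and Petrov (2010-04-26).
Pereira and Petrov are each a committee chair, so the next rule applies.
Among Pereira and Petrov, alphabetically by surname: Pereira before Petrov.
Bianchi and Takahashi both have date first elected to the board 2003-04-03, so the next rule applies.
Bianchi and Takahashi are each not a committee chair, so the next rule applies.
Among Bianchi and Takahashi, alphabetically by surname: Bianchi before Takahashi.
Full order: Yilmaz, Pereira, Petrov, Bianchi, Takahashi.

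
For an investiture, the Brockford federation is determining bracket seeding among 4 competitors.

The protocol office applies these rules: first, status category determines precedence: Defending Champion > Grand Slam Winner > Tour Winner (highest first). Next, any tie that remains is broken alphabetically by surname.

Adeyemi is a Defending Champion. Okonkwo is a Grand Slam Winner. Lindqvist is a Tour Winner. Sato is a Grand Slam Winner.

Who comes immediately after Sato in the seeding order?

Lindqvist

By status category: Adeyemi (Defending Champion); then Okonkwo and Sato (Grand Slam Winner); then Lindqvist (Tour Winner).
Among Okonkwo and Sato, alphabetically by surname: Okonkwo before Sato.
Order: Adeyemi, Okonkwo, Sato, Lindqvist.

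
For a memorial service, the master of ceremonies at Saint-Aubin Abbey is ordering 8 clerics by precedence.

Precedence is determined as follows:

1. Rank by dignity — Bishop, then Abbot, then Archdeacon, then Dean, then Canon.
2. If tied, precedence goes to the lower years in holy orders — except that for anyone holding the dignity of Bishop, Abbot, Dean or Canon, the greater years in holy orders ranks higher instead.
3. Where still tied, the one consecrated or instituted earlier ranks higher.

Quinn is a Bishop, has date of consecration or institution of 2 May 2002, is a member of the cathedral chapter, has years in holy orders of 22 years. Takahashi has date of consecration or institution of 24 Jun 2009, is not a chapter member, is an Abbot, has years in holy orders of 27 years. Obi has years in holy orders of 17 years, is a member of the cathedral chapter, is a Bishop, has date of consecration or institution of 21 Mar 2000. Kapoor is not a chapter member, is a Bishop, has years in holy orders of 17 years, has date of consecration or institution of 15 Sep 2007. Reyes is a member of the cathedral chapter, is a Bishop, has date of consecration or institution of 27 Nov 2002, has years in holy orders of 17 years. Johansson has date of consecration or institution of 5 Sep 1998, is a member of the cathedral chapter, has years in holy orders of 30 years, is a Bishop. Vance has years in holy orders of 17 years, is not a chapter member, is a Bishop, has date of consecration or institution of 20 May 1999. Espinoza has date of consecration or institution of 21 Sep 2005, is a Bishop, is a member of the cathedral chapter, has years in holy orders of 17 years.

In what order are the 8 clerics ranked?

By dignity: Johansson, Quinn, Vance, Obi, Reyes, Espinoza and Kapoor (Bishop); then Takahashi (Abbot).
Among Johansson, Quinn, Vance, Obi, Reyes, Espinoza and Kapoor, by years in holy orders (higher first) (reversed rule for this group): Johansson (30 years) before Quinn (22 years) before Vance, Obi, Reyes, Espinoza and Kapoor (17 years).
Among Vance, Obi, Reyes, Espinoza and Kapoor, by date of consecration or institution (earlier first): Vance (20 May 1999) before Obi (21 Mar 2000) before Reyes (27 Nov 2002) before Espinoza (21 Sep 2005) before Kapoor (15 Sep 2007).
Full order: Johansson, Quinn, Vance, Obi, Reyes, Espinoza, Kapoor, Takahashi.

Johansson, Quinn, Vance, Obi, Reyes, Espinoza, Kapoor, Takahashi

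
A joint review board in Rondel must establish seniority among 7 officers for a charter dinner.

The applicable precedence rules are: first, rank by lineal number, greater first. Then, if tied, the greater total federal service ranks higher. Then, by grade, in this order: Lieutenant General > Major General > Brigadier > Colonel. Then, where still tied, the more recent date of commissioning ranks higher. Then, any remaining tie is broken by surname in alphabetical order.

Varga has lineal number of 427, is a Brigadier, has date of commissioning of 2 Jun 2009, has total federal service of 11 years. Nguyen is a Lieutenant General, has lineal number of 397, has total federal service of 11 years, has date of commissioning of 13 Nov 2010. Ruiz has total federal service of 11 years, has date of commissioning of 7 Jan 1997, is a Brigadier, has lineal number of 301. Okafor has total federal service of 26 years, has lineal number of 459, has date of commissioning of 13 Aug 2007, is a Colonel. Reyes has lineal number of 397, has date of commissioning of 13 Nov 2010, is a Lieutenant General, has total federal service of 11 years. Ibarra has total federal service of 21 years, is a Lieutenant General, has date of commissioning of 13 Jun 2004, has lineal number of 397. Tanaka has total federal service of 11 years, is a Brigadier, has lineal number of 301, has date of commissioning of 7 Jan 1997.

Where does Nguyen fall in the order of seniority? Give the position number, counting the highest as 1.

By lineal number (higher first): Okafor (459); then Varga (427); then Ibarra, Nguyen and Reyes (each 397); then Ruiz and Tanaka (both 301).
Among Ibarra, Nguyen and Reyes, by total federal service (higher first): Ibarra (21 years) before Nguyen and Reyes (11 years).
Nguyen and Reyes are each Lieutenant General, so the next rule applies.
Nguyen and Reyes both have date of commissioning 13 Nov 2010, so the next rule applies.
Among Nguyen and Reyes, alphabetically by surname: Nguyen before Reyes.
Ruiz and Tanaka both have total federal service 11 years, so the next rule applies.
Ruiz and Tanaka are each Brigadier, so the next rule applies.
Ruiz and Tanaka both have date of commissioning 7 Jan 1997, so the next rule applies.
Among Ruiz and Tanaka, alphabetically by surname: Ruiz before Tanaka.
Order: Okafor, Varga, Ibarra, Nguyen, Reyes, Ruiz, Tanaka. So position 4.

4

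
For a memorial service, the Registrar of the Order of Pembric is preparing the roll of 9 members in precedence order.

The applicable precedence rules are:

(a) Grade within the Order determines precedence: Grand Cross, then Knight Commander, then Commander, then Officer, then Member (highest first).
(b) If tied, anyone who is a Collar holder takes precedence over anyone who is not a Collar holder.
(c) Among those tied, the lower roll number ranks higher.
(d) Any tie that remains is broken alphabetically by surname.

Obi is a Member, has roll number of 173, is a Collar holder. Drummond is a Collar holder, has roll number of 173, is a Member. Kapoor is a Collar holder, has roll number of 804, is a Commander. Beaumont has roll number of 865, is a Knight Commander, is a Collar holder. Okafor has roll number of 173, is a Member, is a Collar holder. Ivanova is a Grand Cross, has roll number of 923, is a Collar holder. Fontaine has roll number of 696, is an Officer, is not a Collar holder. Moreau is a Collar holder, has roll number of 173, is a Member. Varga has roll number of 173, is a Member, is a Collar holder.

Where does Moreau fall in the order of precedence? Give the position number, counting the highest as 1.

By grade within the Order: Ivanova (Grand Cross); then Beaumont (Knight Commander); then Kapoor (Commander); then Fontaine (Officer); then Drummond, Moreau, Obi, Okafor and Varga (Member).
Drummond, Moreau, Obi, Okafor and Varga are each a Collar holder, so the next rule applies.
Drummond, Moreau, Obi, Okafor and Varga all have roll number 173, so the next rule applies.
Among Drummond, Moreau, Obi, Okafor and Varga, alphabetically by surname: Drummond before Moreau before Obi before Okafor before Varga.
Order: Ivanova, Beaumont, Kapoor, Fontaine, Drummond, Moreau, Obi, Okafor, Varga. So position 6.

6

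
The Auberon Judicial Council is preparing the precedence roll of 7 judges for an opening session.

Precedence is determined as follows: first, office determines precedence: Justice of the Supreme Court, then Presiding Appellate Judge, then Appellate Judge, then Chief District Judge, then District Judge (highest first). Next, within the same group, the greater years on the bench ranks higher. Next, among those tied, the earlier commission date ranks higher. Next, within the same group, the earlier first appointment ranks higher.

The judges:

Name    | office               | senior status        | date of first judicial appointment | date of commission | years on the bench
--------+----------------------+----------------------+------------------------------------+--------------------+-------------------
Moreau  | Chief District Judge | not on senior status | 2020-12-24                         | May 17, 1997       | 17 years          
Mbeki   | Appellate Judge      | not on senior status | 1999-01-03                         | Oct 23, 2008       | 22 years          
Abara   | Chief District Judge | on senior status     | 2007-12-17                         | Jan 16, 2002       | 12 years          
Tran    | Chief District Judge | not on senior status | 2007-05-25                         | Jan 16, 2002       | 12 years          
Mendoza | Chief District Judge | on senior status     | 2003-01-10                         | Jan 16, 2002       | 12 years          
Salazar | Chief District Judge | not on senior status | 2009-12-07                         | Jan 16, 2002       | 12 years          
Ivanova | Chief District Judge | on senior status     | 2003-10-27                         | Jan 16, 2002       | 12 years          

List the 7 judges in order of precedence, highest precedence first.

By office: Mbeki (Appellate Judge); then Moreau, Mendoza, Ivanova, Tran, Abara and Salazar (Chief District Judge).
Among Moreau, Mendoza, Ivanova, Tran, Abara and Salazar, by years on the bench (higher first): Moreau (17 years) before Mendoza, Ivanova, Tran, Abara and Salazar (12 years).
Mendoza, Ivanova, Tran, Abara and Salazar all have date of commission Jan 16, 2002, so the next rule applies.
Among Mendoza, Ivanova, Tran, Abara and Salazar, by date of first judicial appointment (earlier first): Mendoza (2003-01-10) before Ivanova (2003-10-27) before Tran (2007-05-25) before Abara (2007-12-17) before Salazar (2009-12-07).
Full order: Mbeki, Moreau, Mendoza, Ivanova, Tran, Abara, Salazar.

Mbeki, Moreau, Mendoza, Ivanova, Tran, Abara, Salazar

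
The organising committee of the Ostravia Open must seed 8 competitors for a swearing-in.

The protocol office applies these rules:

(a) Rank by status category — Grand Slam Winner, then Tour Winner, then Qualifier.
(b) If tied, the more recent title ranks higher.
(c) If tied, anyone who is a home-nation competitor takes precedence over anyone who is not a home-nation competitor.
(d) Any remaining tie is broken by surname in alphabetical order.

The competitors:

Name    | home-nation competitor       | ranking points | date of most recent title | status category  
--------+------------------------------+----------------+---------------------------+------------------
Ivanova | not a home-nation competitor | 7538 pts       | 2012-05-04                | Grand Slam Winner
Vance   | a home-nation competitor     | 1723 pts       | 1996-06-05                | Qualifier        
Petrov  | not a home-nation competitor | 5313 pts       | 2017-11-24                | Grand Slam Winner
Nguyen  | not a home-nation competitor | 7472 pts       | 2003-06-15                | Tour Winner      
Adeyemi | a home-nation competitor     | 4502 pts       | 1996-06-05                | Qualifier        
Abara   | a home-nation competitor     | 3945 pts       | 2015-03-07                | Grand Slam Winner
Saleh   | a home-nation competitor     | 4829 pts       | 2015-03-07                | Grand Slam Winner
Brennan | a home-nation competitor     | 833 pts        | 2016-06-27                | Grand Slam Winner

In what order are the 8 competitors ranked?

Petrov, Brennan, Abara, Saleh, Ivanova, Nguyen, Adeyemi, Vance

By status category: Petrov, Brennan, Abara, Saleh and Ivanova (Grand Slam Winner); then Nguyen (Tour Winner); then Adeyemi and Vance (Qualifier).
Among Petrov, Brennan, Abara, Saleh and Ivanova, by date of most recent title (later first): Petrov (2017-11-24) before Brennan (2016-06-27) before Abara and Saleh (2015-03-07) before Ivanova (2012-05-04).
Abara and Saleh are each a home-nation competitor, so the next rule applies.
Among Abara and Saleh, alphabetically by surname: Abara before Saleh.
Adeyemi and Vance both have date of most recent title 1996-06-05, so the next rule applies.
Adeyemi and Vance are each a home-nation competitor, so the next rule applies.
Among Adeyemi and Vance, alphabetically by surname: Adeyemi before Vance.
Full order: Petrov, Brennan, Abara, Saleh, Ivanova, Nguyen, Adeyemi, Vance.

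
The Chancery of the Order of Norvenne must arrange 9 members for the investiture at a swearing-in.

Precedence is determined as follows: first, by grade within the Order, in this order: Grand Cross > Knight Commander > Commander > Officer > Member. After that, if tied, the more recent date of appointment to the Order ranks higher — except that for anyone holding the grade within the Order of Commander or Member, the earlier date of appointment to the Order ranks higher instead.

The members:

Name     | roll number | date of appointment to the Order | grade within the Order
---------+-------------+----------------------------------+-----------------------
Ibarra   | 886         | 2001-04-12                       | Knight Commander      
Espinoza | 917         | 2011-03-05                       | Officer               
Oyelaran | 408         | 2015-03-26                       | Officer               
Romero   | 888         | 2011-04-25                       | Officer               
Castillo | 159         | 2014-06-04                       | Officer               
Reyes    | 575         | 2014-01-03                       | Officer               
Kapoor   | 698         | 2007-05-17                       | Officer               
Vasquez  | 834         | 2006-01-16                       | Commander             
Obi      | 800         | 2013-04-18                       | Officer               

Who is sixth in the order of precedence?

Obi

By grade within the Order: Ibarra (Knight Commander); then Vasquez (Commander); then Oyelaran, Castillo, Reyes, Obi, Romero, Espinoza and Kapoor (Officer).
Among Oyelaran, Castillo, Reyes, Obi, Romero, Espinoza and Kapoor, by date of appointment to the Order (later first): Oyelaran (2015-03-26) before Castillo (2014-06-04) before Reyes (2014-01-03) before Obi (2013-04-18) before Romero (2011-04-25) before Espinoza (2011-03-05) before Kapoor (2007-05-17).
Order: Ibarra, Vasquez, Oyelaran, Castillo, Reyes, Obi, Romero, Espinoza, Kapoor.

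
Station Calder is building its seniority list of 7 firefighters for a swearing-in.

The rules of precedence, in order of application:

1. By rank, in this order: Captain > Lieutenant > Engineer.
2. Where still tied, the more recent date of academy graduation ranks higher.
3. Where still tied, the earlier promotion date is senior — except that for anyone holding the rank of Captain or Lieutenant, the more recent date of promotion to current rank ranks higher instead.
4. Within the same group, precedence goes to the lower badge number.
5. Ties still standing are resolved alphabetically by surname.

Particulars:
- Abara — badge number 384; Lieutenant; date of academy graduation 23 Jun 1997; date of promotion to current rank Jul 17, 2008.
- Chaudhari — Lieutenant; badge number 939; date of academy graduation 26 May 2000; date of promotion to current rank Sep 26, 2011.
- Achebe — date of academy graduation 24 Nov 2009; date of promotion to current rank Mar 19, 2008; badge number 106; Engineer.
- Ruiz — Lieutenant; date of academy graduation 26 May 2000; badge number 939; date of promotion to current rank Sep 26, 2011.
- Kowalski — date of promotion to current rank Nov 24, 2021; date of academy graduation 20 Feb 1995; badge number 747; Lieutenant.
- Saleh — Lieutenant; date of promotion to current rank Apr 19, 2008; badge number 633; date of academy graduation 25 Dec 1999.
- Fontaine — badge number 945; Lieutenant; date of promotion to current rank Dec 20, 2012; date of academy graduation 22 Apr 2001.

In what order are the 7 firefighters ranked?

Fontaine, Chaudhari, Ruiz, Saleh, Abara, Kowalski, Achebe

By rank: Fontaine, Chaudhari, Ruiz, Saleh, Abara and Kowalski (Lieutenant); then Achebe (Engineer).
Among Fontaine, Chaudhari, Ruiz, Saleh, Abara and Kowalski, by date of academy graduation (later first): Fontaine (22 Apr 2001) before Chaudhari and Ruiz (26 May 2000) before Saleh (25 Dec 1999) before Abara (23 Jun 1997) before Kowalski (20 Feb 1995).
Chaudhari and Ruiz both have date of promotion to current rank Sep 26, 2011, so the next rule applies.
Chaudhari and Ruiz both have badge number 939, so the next rule applies.
Among Chaudhari and Ruiz, alphabetically by surname: Chaudhari before Ruiz.
Full order: Fontaine, Chaudhari, Ruiz, Saleh, Abara, Kowalski, Achebe.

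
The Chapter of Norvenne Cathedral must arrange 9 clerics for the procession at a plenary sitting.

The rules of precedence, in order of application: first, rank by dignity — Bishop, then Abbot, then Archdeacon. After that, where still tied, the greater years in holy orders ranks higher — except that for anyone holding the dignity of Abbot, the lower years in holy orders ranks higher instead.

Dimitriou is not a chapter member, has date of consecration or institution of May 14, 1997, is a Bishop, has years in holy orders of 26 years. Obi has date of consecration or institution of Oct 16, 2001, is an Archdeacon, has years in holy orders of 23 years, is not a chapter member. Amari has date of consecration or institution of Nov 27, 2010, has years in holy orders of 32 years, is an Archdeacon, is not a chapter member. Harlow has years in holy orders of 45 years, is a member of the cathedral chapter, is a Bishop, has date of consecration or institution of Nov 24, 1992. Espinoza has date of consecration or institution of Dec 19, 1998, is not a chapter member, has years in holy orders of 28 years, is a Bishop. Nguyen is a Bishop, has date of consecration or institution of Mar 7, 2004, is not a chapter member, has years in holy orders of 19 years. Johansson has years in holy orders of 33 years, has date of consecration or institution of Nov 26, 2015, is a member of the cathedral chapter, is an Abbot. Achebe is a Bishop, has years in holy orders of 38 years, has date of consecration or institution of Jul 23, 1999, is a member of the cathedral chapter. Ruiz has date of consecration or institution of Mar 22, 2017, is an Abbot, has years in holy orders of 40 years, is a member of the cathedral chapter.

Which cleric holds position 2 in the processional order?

By dignity: Harlow, Achebe, Espinoza, Dimitriou and Nguyen (Bishop); then Johansson and Ruiz (Abbot); then Amari and Obi (Archdeacon).
Among Harlow, Achebe, Espinoza, Dimitriou and Nguyen, by years in holy orders (higher first): Harlow (45 years) before Achebe (38 years) before Espinoza (28 years) before Dimitriou (26 years) before Nguyen (19 years).
Among Johansson and Ruiz, by years in holy orders (lower first) (reversed rule for this group): Johansson (33 years) before Ruiz (40 years).
Among Amari and Obi, by years in holy orders (higher first): Amari (32 years) before Obi (23 years).
Order: Harlow, Achebe, Espinoza, Dimitriou, Nguyen, Johansson, Ruiz, Amari, Obi.

Achebe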